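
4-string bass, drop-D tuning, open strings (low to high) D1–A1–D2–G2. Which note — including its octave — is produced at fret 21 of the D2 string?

The open D2 string plus 21 semitones: D–D#–E–F–…–A–A#–B.
The walk passes from B into C once, so the octave number goes from 2 to 3.

B3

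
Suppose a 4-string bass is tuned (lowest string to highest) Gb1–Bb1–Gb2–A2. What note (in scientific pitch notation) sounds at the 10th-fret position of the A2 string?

Each fret is one semitone, so A2 + 10 = G3.

G3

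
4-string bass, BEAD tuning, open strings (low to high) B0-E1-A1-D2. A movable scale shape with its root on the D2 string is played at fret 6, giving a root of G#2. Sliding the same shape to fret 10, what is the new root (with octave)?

Moving from fret 6 to fret 10 shifts the root by 4 semitones.
G#2 up 4 semitones is C3.

C3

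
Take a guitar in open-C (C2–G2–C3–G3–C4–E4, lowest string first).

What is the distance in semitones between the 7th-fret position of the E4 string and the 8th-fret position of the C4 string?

3 semitones

E4 at fret 7 → B4 (MIDI 71); C4 at fret 8 → G#4 (MIDI 68).
71 − 68 = 3, so the two pitches are 3 semitones apart, with B4 the higher.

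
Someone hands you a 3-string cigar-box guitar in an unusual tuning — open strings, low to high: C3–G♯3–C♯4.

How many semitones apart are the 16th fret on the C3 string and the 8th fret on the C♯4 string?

C3 at fret 16 → E4 (MIDI 64); C♯4 at fret 8 → A4 (MIDI 69).
64 − 69 = -5, so the two pitches are 5 semitones apart, with A4 the higher.

5 semitones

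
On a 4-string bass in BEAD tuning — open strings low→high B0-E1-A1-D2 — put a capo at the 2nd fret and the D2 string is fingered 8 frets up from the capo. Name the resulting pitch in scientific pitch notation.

C3

The capo raises the open D2 by 2 semitones to E2; fretting 8 more gives D2 + 2 + 8 = D2 + 10 semitones = C3.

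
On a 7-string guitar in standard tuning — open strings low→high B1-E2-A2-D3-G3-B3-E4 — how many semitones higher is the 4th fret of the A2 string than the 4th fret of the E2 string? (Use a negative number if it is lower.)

A2 at fret 4 → C#3 (MIDI 49); E2 at fret 4 → G#2 (MIDI 44).
49 − 44 = 5, so the two pitches are 5 semitones apart.

5 semitones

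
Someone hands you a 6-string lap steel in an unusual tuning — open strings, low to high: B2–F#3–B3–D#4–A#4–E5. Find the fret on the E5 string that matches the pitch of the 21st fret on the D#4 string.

Fret 21 on D#4 is MIDI 63 + 21 = 84 (C6). On the E5 string (open MIDI 76), that pitch is 84 − 76 = fret 8.

8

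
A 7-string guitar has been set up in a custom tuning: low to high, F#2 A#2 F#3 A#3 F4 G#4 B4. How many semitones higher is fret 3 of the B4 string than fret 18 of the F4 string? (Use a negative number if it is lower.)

-9 semitones

B4 at fret 3 → D5 (MIDI 74); F4 at fret 18 → B5 (MIDI 83).
74 − 83 = -9, so the two pitches are 9 semitones apart.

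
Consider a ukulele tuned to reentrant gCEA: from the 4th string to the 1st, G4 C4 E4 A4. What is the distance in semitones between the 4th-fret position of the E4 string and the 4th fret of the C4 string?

4 semitones

E4 at fret 4 → G#4 (MIDI 68); C4 at fret 4 → E4 (MIDI 64).
68 − 64 = 4, so the two pitches are 4 semitones apart, with G#4 the higher.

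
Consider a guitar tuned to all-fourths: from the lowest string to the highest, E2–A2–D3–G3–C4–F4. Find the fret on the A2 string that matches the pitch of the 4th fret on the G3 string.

14

G3 at fret 4 is G3 + 4 semitones = B3.
The open A2 string is 10 semitones below the open G3, so the same pitch on the A2 string lies at fret 4 + 10 = 14.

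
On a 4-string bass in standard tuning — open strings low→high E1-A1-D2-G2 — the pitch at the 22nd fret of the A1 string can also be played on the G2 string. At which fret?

A1 at fret 22 is A1 + 22 semitones = G3.
The open G2 string is 10 semitones above the open A1, so the same pitch on the G2 string lies at fret 22 − 10 = 12.

12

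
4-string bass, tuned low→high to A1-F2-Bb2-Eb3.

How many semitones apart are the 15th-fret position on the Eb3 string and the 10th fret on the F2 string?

15 semitones

Eb3 at fret 15 → Gb4 (MIDI 66); F2 at fret 10 → Eb3 (MIDI 51).
66 − 51 = 15, so the two pitches are 15 semitones apart, with Gb4 the higher.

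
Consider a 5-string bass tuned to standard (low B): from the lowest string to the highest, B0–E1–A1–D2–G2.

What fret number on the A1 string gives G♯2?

G♯2 is 11 semitones above the open A1 (A–A#–B–C–…–F#–G–G#), so it sits at fret 11.

11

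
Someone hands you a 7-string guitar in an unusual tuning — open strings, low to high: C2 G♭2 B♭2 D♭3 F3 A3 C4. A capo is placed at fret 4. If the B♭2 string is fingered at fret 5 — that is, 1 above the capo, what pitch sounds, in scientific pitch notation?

E♭3

The capo raises the open B♭2 by 4 semitones to D3; fretting 1 more gives B♭2 + 4 + 1 = B♭2 + 5 semitones = E♭3.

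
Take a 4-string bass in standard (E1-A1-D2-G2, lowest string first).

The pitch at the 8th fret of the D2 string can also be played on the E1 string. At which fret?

D2 at fret 8 is D2 + 8 semitones = A#2.
The open E1 string is 10 semitones below the open D2, so the same pitch on the E1 string lies at fret 8 + 10 = 18.

18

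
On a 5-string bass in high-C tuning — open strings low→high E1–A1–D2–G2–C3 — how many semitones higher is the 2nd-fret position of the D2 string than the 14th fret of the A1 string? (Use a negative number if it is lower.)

-7 semitones

D2 at fret 2 → E2 (MIDI 40); A1 at fret 14 → B2 (MIDI 47).
40 − 47 = -7, so the two pitches are 7 semitones apart.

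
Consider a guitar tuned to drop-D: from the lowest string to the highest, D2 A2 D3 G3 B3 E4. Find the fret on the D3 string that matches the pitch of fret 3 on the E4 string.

17

Fret 3 on E4 is MIDI 64 + 3 = 67 (G4). On the D3 string (open MIDI 50), that pitch is 67 − 50 = fret 17.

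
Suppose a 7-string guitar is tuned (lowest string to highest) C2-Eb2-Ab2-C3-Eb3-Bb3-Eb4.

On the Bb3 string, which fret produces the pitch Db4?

3

Db4 is 3 semitones above the open Bb3 (Bb–B–C–Db), so it sits at fret 3.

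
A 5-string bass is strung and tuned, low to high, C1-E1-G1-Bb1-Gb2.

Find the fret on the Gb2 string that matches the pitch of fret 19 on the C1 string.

C1 at fret 19 is C1 + 19 semitones = G2.
The open Gb2 string is 18 semitones above the open C1, so the same pitch on the Gb2 string lies at fret 19 − 18 = 1.

1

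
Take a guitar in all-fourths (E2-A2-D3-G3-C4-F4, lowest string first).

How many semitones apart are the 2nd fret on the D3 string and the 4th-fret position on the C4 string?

D3 at fret 2 → E3 (MIDI 52); C4 at fret 4 → E4 (MIDI 64).
52 − 64 = -12, so the two pitches are 12 semitones apart, with E4 the higher.

12 semitones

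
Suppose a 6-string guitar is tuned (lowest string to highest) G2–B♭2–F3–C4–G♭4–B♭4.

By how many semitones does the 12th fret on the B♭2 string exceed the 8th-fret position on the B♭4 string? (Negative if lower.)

-20 semitones

B♭2 at fret 12 → B♭3 (MIDI 58); B♭4 at fret 8 → G♭5 (MIDI 78).
58 − 78 = -20, so the two pitches are 20 semitones apart.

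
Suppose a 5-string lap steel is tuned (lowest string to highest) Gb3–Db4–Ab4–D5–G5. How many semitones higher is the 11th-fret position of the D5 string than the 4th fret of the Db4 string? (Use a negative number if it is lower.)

20 semitones

D5 at fret 11 → Db6 (MIDI 85); Db4 at fret 4 → F4 (MIDI 65).
85 − 65 = 20, so the two pitches are 20 semitones apart.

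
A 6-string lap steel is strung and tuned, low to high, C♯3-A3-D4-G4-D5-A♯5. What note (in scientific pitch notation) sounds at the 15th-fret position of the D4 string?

The open D4 string plus 15 semitones: D–D#–E–F–…–D#–E–F.
The walk passes from B into C once, so the octave number goes from 4 to 5.

F5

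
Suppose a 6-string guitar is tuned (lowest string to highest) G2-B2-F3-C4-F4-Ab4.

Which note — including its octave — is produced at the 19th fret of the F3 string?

Each fret is one semitone, so F3 + 19 = C5.

C5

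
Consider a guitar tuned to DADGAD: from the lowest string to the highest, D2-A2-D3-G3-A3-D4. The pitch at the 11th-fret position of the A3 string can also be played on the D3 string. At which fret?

Fret 11 on A3 is MIDI 57 + 11 = 68 (G#4). On the D3 string (open MIDI 50), that pitch is 68 − 50 = fret 18.

18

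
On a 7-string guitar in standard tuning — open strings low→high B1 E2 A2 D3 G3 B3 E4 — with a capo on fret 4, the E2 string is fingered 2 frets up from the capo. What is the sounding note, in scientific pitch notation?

A♯2

The capo raises the open E2 by 4 semitones to G♯2; fretting 2 more gives E2 + 4 + 2 = E2 + 6 semitones = A♯2.
(Also written B♭.)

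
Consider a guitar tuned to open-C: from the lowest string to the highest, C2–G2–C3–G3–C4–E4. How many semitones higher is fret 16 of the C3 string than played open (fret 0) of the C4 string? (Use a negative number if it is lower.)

4 semitones

C3 at fret 16 → E4 (MIDI 64); C4 at fret 0 → C4 (MIDI 60).
64 − 60 = 4, so the two pitches are 4 semitones apart.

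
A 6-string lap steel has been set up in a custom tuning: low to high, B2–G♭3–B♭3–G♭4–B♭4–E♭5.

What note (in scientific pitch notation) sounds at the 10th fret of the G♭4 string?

E5

The open G♭4 string plus 10 semitones: Gb–G–Ab–A–…–D–Eb–E.
The walk passes from B into C once, so the octave number goes from 4 to 5.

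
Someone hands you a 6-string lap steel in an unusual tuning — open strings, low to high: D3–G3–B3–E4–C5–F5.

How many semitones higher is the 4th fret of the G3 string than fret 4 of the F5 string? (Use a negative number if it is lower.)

G3 at fret 4 → B3 (MIDI 59); F5 at fret 4 → A5 (MIDI 81).
59 − 81 = -22, so the two pitches are 22 semitones apart.

-22 semitones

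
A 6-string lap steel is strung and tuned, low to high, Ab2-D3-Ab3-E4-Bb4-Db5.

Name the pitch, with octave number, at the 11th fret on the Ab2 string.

Ab2 is MIDI 44. Adding 11 gives 55, which is G3.

G3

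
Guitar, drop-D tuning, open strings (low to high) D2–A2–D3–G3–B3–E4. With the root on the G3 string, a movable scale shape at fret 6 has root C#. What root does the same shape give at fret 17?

Moving from fret 6 to fret 17 shifts the root by 11 semitones.
C# up 11 semitones is C.

C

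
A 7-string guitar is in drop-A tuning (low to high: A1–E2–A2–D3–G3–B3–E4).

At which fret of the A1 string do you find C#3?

16

C#3 is 16 semitones above the open A1 (A–A#–B–C–…–B–C–C#), so it sits at fret 16.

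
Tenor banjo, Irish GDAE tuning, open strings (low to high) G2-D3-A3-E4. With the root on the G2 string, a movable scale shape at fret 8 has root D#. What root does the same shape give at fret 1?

G#

Moving from fret 8 to fret 1 shifts the root by -7 semitones.
D# down 7 semitones is G#.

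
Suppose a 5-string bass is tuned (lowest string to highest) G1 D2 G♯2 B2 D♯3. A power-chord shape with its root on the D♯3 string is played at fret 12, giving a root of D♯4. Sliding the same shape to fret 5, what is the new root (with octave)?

G♯3

Moving from fret 12 to fret 5 shifts the root by -7 semitones.
D♯4 down 7 semitones is G♯3.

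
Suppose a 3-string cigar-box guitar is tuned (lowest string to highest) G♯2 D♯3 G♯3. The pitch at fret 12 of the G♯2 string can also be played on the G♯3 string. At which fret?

0

G♯2 at fret 12 is G♯2 + 12 semitones = G♯3.
The open G♯3 string is 12 semitones above the open G♯2, so the same pitch on the G♯3 string lies at fret 12 − 12 = 0.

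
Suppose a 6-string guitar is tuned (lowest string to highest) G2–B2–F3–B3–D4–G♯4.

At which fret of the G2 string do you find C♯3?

6

C♯3 is 6 semitones above the open G2 (G–G#–A–A#–B–C–C#), so it sits at fret 6.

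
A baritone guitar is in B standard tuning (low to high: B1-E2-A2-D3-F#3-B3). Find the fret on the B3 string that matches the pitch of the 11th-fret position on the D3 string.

Fret 11 on D3 is MIDI 50 + 11 = 61 (C#4). On the B3 string (open MIDI 59), that pitch is 61 − 59 = fret 2.

2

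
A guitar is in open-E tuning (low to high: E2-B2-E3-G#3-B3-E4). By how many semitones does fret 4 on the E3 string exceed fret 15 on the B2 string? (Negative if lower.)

-6 semitones

E3 at fret 4 → G#3 (MIDI 56); B2 at fret 15 → D4 (MIDI 62).
56 − 62 = -6, so the two pitches are 6 semitones apart.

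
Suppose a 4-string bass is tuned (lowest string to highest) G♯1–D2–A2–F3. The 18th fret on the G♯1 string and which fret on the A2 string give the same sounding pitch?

G♯1 at fret 18 is G♯1 + 18 semitones = D3.
The open A2 string is 13 semitones above the open G♯1, so the same pitch on the A2 string lies at fret 18 − 13 = 5.

5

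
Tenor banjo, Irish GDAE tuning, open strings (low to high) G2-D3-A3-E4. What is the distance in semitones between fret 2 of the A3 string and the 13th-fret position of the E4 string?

18 semitones

A3 at fret 2 → B3 (MIDI 59); E4 at fret 13 → F5 (MIDI 77).
59 − 77 = -18, so the two pitches are 18 semitones apart, with F5 the higher.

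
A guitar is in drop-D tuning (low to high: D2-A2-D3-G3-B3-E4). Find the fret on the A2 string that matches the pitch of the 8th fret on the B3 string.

22

B3 at fret 8 is B3 + 8 semitones = G4.
The open A2 string is 14 semitones below the open B3, so the same pitch on the A2 string lies at fret 8 + 14 = 22.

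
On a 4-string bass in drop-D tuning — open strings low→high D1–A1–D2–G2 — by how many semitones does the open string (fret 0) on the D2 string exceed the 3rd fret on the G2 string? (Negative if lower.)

-8 semitones

D2 at fret 0 → D2 (MIDI 38); G2 at fret 3 → A#2 (MIDI 46).
38 − 46 = -8, so the two pitches are 8 semitones apart.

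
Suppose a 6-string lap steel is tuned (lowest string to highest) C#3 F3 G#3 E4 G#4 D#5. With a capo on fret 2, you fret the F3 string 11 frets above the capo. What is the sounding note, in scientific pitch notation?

F#4

The capo raises the open F3 by 2 semitones to G3; fretting 11 more gives F3 + 2 + 11 = F3 + 13 semitones = F#4.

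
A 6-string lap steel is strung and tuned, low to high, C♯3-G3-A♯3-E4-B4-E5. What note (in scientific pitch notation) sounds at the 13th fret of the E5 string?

F6

The open E5 string plus 13 semitones: E–F–F#–G–…–D#–E–F.
The walk passes from B into C once, so the octave number goes from 5 to 6.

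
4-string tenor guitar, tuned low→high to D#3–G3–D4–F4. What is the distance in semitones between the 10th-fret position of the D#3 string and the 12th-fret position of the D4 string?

D#3 at fret 10 → C#4 (MIDI 61); D4 at fret 12 → D5 (MIDI 74).
61 − 74 = -13, so the two pitches are 13 semitones apart, with D5 the higher.

13 semitones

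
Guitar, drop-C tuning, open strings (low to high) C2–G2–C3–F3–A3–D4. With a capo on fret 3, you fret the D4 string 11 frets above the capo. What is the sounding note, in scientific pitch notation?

E5

The capo raises the open D4 by 3 semitones to F4; fretting 11 more gives D4 + 3 + 11 = D4 + 14 semitones = E5.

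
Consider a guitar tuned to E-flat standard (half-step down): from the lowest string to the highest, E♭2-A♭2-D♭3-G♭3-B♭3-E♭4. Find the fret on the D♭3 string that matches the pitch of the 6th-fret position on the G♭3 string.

G♭3 at fret 6 is G♭3 + 6 semitones = C4.
The open D♭3 string is 5 semitones below the open G♭3, so the same pitch on the D♭3 string lies at fret 6 + 5 = 11.

11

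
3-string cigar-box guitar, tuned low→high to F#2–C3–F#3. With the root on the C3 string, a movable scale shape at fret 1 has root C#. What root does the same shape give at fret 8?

Moving from fret 1 to fret 8 shifts the root by 7 semitones.
C# up 7 semitones is G#.

G#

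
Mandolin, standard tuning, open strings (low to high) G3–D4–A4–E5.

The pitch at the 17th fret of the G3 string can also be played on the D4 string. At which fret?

10

G3 at fret 17 is G3 + 17 semitones = C5.
The open D4 string is 7 semitones above the open G3, so the same pitch on the D4 string lies at fret 17 − 7 = 10.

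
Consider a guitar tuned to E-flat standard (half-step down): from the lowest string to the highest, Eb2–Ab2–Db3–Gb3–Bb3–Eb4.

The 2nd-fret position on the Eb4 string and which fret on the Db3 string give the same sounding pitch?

16

Fret 2 on Eb4 is MIDI 63 + 2 = 65 (F4). On the Db3 string (open MIDI 49), that pitch is 65 − 49 = fret 16.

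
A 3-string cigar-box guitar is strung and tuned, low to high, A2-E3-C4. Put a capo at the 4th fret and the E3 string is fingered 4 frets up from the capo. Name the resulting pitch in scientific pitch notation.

The capo raises the open E3 by 4 semitones to G#3; fretting 4 more gives E3 + 4 + 4 = E3 + 8 semitones = C4.

C4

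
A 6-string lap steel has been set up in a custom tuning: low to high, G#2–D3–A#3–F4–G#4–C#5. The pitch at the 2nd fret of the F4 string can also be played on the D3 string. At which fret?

Fret 2 on F4 is MIDI 65 + 2 = 67 (G4). On the D3 string (open MIDI 50), that pitch is 67 − 50 = fret 17.

17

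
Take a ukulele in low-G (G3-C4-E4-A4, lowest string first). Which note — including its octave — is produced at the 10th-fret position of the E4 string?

Each fret is one semitone, so E4 + 10 = D5.

D5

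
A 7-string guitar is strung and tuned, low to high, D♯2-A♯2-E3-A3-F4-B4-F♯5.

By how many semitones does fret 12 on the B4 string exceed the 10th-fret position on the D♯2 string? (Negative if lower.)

B4 at fret 12 → B5 (MIDI 83); D♯2 at fret 10 → C♯3 (MIDI 49).
83 − 49 = 34, so the two pitches are 34 semitones apart.

34 semitones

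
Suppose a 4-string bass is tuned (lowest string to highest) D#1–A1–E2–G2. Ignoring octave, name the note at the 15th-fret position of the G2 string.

G2 is MIDI 43. Adding 15 gives 58; 58 mod 12 = 10, i.e. A#.

A#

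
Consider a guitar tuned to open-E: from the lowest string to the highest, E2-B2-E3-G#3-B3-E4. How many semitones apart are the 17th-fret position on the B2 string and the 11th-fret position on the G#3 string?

3 semitones

B2 at fret 17 → E4 (MIDI 64); G#3 at fret 11 → G4 (MIDI 67).
64 − 67 = -3, so the two pitches are 3 semitones apart, with G4 the higher.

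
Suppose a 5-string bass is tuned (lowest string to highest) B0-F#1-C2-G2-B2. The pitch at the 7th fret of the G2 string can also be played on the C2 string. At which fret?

14

Fret 7 on G2 is MIDI 43 + 7 = 50 (D3). On the C2 string (open MIDI 36), that pitch is 50 − 36 = fret 14.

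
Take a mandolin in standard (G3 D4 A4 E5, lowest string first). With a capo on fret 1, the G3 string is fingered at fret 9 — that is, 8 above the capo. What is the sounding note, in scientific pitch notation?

The capo raises the open G3 by 1 semitone to G♯3; fretting 8 more gives G3 + 1 + 8 = G3 + 9 semitones = E4.

E4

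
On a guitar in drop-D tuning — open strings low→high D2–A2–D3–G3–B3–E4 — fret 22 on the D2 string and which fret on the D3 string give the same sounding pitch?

D2 at fret 22 is D2 + 22 semitones = C4.
The open D3 string is 12 semitones above the open D2, so the same pitch on the D3 string lies at fret 22 − 12 = 10.

10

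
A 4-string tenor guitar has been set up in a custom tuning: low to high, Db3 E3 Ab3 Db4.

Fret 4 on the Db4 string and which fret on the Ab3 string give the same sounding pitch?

9

Db4 at fret 4 is Db4 + 4 semitones = F4.
The open Ab3 string is 5 semitones below the open Db4, so the same pitch on the Ab3 string lies at fret 4 + 5 = 9.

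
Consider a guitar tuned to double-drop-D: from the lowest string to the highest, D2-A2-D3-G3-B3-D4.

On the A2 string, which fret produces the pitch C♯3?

C♯3 is 4 semitones above the open A2 (A–A#–B–C–C#), so it sits at fret 4.

4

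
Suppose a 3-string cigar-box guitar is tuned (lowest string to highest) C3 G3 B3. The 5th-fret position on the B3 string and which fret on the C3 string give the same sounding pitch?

Fret 5 on B3 is MIDI 59 + 5 = 64 (E4). On the C3 string (open MIDI 48), that pitch is 64 − 48 = fret 16.

16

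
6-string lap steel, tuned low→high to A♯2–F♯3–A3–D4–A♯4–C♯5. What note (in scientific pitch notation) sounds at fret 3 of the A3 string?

C4

The open A3 string plus 3 semitones: A–A#–B–C.
The walk passes from B into C once, so the octave number goes from 3 to 4.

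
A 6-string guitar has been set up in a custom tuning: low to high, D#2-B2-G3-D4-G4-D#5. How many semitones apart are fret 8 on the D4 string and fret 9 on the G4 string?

6 semitones

D4 at fret 8 → A#4 (MIDI 70); G4 at fret 9 → E5 (MIDI 76).
70 − 76 = -6, so the two pitches are 6 semitones apart, with E5 the higher.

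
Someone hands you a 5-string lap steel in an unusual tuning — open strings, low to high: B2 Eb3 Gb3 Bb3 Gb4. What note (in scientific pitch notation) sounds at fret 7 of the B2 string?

B2 is MIDI 47. Adding 7 gives 54, which is Gb3.
(Equivalently spelled F#3.)

Gb3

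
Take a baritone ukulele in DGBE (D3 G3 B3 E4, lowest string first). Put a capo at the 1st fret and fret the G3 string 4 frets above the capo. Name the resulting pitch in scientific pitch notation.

C4

The capo raises the open G3 by 1 semitone to G#3; fretting 4 more gives G3 + 1 + 4 = G3 + 5 semitones = C4.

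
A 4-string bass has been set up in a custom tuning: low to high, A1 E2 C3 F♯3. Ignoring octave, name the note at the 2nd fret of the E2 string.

E2 is MIDI 40. Adding 2 gives 42; 42 mod 12 = 6, i.e. F♯.

F♯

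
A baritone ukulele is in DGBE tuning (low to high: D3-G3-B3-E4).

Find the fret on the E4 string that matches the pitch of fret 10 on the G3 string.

G3 at fret 10 is G3 + 10 semitones = F4.
The open E4 string is 9 semitones above the open G3, so the same pitch on the E4 string lies at fret 10 − 9 = 1.

1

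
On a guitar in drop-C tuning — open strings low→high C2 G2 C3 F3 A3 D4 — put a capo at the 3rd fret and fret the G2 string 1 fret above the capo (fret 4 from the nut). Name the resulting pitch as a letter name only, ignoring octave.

The capo raises the open G2 by 3 semitones to A♯2; fretting 1 more gives G2 + 3 + 1 = G2 + 4 semitones, landing on B.

B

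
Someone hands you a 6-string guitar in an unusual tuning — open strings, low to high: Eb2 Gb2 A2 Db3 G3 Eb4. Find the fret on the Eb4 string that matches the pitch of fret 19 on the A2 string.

Fret 19 on A2 is MIDI 45 + 19 = 64 (E4). On the Eb4 string (open MIDI 63), that pitch is 64 − 63 = fret 1.

1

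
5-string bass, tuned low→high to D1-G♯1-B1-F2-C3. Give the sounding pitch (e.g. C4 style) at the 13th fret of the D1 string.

The open D1 string plus 13 semitones: D–D#–E–F–…–C#–D–D#.
The walk passes from B into C once, so the octave number goes from 1 to 2.

D♯2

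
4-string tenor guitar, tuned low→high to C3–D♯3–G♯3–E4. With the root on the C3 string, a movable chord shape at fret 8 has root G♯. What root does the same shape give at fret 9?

A

Moving from fret 8 to fret 9 shifts the root by 1 semitone.
G♯ up 1 semitone is A.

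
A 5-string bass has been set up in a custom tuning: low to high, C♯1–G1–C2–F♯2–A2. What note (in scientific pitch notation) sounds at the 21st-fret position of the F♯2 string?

D♯4

Each fret is one semitone, so F♯2 + 21 = D♯4.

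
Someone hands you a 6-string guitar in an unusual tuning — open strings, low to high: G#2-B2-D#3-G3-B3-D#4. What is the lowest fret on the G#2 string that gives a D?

From G#2, count semitones up the chromatic scale until reaching D: G#–A–A#–B–C–C#–D — 6 steps.

6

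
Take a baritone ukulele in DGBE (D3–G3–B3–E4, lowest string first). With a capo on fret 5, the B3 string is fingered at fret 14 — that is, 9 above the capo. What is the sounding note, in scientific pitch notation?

C#5

The capo raises the open B3 by 5 semitones to E4; fretting 9 more gives B3 + 5 + 9 = B3 + 14 semitones = C#5.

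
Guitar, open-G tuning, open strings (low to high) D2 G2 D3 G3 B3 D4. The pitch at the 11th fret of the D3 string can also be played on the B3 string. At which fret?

2

D3 at fret 11 is D3 + 11 semitones = C#4.
The open B3 string is 9 semitones above the open D3, so the same pitch on the B3 string lies at fret 11 − 9 = 2.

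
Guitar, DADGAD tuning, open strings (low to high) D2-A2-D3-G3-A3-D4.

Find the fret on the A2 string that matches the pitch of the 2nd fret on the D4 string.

D4 at fret 2 is D4 + 2 semitones = E4.
The open A2 string is 17 semitones below the open D4, so the same pitch on the A2 string lies at fret 2 + 17 = 19.

19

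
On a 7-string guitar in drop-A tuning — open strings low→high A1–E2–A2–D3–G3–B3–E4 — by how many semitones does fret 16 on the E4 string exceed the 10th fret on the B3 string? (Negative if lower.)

11 semitones

E4 at fret 16 → G#5 (MIDI 80); B3 at fret 10 → A4 (MIDI 69).
80 − 69 = 11, so the two pitches are 11 semitones apart.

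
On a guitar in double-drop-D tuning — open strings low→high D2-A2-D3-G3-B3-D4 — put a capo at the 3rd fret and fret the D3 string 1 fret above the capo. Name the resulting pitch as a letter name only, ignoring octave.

The capo raises the open D3 by 3 semitones to F3; fretting 1 more gives D3 + 3 + 1 = D3 + 4 semitones, landing on F#.

F#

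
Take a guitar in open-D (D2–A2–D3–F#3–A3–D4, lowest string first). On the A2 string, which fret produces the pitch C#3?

C#3 is 4 semitones above the open A2 (A–A#–B–C–C#), so it sits at fret 4.

4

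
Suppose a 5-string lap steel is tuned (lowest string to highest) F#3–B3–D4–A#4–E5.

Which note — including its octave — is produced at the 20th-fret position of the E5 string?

Each fret is one semitone, so E5 + 20 = C7.

C7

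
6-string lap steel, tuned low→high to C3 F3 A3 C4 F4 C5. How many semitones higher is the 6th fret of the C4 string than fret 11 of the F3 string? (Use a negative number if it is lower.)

2 semitones

C4 at fret 6 → G♭4 (MIDI 66); F3 at fret 11 → E4 (MIDI 64).
66 − 64 = 2, so the two pitches are 2 semitones apart.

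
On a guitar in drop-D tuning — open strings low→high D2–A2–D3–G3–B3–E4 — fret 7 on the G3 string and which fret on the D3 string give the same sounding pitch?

12

G3 at fret 7 is G3 + 7 semitones = D4.
The open D3 string is 5 semitones below the open G3, so the same pitch on the D3 string lies at fret 7 + 5 = 12.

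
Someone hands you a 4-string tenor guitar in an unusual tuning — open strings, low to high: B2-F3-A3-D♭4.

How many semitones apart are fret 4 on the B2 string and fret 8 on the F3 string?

B2 at fret 4 → E♭3 (MIDI 51); F3 at fret 8 → D♭4 (MIDI 61).
51 − 61 = -10, so the two pitches are 10 semitones apart, with D♭4 the higher.

10 semitones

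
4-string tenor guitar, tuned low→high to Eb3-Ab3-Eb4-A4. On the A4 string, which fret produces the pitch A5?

A5 is 12 semitones above the open A4 (A–Bb–B–C–…–G–Ab–A), so it sits at fret 12.

12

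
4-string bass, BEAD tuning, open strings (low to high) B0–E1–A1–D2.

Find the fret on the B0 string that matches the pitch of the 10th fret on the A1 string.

A1 at fret 10 is A1 + 10 semitones = G2.
The open B0 string is 10 semitones below the open A1, so the same pitch on the B0 string lies at fret 10 + 10 = 20.

20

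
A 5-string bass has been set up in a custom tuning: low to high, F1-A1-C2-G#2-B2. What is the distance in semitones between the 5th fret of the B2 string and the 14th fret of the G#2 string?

6 semitones

B2 at fret 5 → E3 (MIDI 52); G#2 at fret 14 → A#3 (MIDI 58).
52 − 58 = -6, so the two pitches are 6 semitones apart, with A#3 the higher.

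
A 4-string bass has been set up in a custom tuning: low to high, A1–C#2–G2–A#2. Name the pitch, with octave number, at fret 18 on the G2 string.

C#4

The open G2 string plus 18 semitones: G–G#–A–A#–…–B–C–C#.
The walk passes from B into C 2 times, so the octave number goes from 2 to 4.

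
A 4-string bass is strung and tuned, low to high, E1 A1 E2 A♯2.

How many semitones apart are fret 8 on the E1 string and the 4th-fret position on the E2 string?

E1 at fret 8 → C2 (MIDI 36); E2 at fret 4 → G♯2 (MIDI 44).
36 − 44 = -8, so the two pitches are 8 semitones apart, with G♯2 the higher.

8 semitones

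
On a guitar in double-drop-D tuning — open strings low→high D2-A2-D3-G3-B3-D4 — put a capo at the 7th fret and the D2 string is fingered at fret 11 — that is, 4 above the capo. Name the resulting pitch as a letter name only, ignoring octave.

C♯

The capo raises the open D2 by 7 semitones to A2; fretting 4 more gives D2 + 7 + 4 = D2 + 11 semitones, landing on C♯.
(Also written D♭.)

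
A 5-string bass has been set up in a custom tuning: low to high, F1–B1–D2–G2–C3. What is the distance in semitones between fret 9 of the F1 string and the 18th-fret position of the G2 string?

F1 at fret 9 → D2 (MIDI 38); G2 at fret 18 → C♯4 (MIDI 61).
38 − 61 = -23, so the two pitches are 23 semitones apart, with C♯4 the higher.

23 semitones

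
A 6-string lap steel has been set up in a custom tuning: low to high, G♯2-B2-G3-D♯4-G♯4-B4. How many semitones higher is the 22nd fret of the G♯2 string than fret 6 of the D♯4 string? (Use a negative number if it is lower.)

-3 semitones

G♯2 at fret 22 → F♯4 (MIDI 66); D♯4 at fret 6 → A4 (MIDI 69).
66 − 69 = -3, so the two pitches are 3 semitones apart.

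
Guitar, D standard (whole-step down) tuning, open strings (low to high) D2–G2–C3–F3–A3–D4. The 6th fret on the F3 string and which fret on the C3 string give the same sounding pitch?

F3 at fret 6 is F3 + 6 semitones = B3.
The open C3 string is 5 semitones below the open F3, so the same pitch on the C3 string lies at fret 6 + 5 = 11.

11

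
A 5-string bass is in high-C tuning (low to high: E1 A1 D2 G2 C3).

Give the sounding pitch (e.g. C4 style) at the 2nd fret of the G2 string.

A2

Each fret is one semitone, so G2 + 2 = A2.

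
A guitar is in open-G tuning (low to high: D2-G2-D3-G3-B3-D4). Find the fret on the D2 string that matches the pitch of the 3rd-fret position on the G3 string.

G3 at fret 3 is G3 + 3 semitones = A♯3.
The open D2 string is 17 semitones below the open G3, so the same pitch on the D2 string lies at fret 3 + 17 = 20.

20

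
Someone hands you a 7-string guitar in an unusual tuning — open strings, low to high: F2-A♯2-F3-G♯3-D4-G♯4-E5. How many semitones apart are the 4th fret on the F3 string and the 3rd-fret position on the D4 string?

F3 at fret 4 → A3 (MIDI 57); D4 at fret 3 → F4 (MIDI 65).
57 − 65 = -8, so the two pitches are 8 semitones apart, with F4 the higher.

8 semitones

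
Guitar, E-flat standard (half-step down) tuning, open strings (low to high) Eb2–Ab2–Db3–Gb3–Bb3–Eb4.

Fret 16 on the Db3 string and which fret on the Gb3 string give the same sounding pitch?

Db3 at fret 16 is Db3 + 16 semitones = F4.
The open Gb3 string is 5 semitones above the open Db3, so the same pitch on the Gb3 string lies at fret 16 − 5 = 11.

11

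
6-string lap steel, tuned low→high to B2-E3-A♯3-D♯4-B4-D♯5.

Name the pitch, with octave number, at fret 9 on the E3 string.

C♯4

Each fret is one semitone, so E3 + 9 = C♯4.
(Equivalently spelled D♭4.)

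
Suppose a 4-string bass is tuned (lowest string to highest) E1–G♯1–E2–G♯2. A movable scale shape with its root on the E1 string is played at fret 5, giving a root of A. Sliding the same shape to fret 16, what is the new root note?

G♯

Moving from fret 5 to fret 16 shifts the root by 11 semitones.
A up 11 semitones is G♯.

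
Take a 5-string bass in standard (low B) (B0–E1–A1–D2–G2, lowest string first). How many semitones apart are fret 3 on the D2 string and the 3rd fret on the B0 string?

15 semitones

D2 at fret 3 → F2 (MIDI 41); B0 at fret 3 → D1 (MIDI 26).
41 − 26 = 15, so the two pitches are 15 semitones apart, with F2 the higher.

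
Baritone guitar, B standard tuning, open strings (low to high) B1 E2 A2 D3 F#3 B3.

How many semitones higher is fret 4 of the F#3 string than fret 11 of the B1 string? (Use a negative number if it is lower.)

F#3 at fret 4 → A#3 (MIDI 58); B1 at fret 11 → A#2 (MIDI 46).
58 − 46 = 12, so the two pitches are 12 semitones apart.

12 semitones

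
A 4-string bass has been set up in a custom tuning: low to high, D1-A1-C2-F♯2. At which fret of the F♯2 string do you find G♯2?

G♯2 is 2 semitones above the open F♯2 (F#–G–G#), so it sits at fret 2.

2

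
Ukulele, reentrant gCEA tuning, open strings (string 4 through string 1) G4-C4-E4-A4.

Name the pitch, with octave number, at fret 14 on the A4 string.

The open A4 string plus 14 semitones: A–A#–B–C–…–A–A#–B.
The walk passes from B into C once, so the octave number goes from 4 to 5.

B5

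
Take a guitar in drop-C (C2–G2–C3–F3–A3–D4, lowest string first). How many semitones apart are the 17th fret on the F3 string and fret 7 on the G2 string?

F3 at fret 17 → A♯4 (MIDI 70); G2 at fret 7 → D3 (MIDI 50).
70 − 50 = 20, so the two pitches are 20 semitones apart, with A♯4 the higher.

20 semitones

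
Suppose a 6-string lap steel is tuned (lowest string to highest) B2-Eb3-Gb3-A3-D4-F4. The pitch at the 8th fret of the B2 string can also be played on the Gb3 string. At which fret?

1

B2 at fret 8 is B2 + 8 semitones = G3.
The open Gb3 string is 7 semitones above the open B2, so the same pitch on the Gb3 string lies at fret 8 − 7 = 1.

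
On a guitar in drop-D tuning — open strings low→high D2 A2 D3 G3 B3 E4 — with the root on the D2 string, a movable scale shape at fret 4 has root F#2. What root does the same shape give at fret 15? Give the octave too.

Moving from fret 4 to fret 15 shifts the root by 11 semitones.
F#2 up 11 semitones is F3.

F3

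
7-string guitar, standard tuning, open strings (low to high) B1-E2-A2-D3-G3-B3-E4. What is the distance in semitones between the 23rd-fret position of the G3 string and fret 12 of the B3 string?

7 semitones

G3 at fret 23 → F♯5 (MIDI 78); B3 at fret 12 → B4 (MIDI 71).
78 − 71 = 7, so the two pitches are 7 semitones apart, with F♯5 the higher.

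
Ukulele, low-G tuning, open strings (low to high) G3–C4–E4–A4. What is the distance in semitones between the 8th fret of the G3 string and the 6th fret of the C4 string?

3 semitones

G3 at fret 8 → D#4 (MIDI 63); C4 at fret 6 → F#4 (MIDI 66).
63 − 66 = -3, so the two pitches are 3 semitones apart, with F#4 the higher.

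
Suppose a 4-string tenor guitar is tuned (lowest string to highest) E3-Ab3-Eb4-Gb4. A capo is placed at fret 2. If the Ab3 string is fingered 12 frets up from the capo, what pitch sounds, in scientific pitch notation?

The capo raises the open Ab3 by 2 semitones to Bb3; fretting 12 more gives Ab3 + 2 + 12 = Ab3 + 14 semitones = Bb4.
(Also written A#.)

Bb4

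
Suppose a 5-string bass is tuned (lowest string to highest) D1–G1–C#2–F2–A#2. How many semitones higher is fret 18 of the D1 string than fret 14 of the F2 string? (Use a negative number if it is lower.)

D1 at fret 18 → G#2 (MIDI 44); F2 at fret 14 → G3 (MIDI 55).
44 − 55 = -11, so the two pitches are 11 semitones apart.

-11 semitones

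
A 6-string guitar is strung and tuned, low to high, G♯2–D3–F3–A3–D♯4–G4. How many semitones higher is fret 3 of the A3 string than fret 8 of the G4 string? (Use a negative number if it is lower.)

-15 semitones

A3 at fret 3 → C4 (MIDI 60); G4 at fret 8 → D♯5 (MIDI 75).
60 − 75 = -15, so the two pitches are 15 semitones apart.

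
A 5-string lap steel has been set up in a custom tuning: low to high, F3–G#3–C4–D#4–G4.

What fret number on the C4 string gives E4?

E4 is 4 semitones above the open C4 (C–C#–D–D#–E), so it sits at fret 4.

4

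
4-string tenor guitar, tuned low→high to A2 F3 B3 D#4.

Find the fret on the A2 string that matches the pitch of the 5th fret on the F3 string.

13

F3 at fret 5 is F3 + 5 semitones = A#3.
The open A2 string is 8 semitones below the open F3, so the same pitch on the A2 string lies at fret 5 + 8 = 13.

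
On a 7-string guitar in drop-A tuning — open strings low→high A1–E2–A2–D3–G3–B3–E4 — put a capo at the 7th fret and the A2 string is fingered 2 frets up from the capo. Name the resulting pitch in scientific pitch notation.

F#3

The capo raises the open A2 by 7 semitones to E3; fretting 2 more gives A2 + 7 + 2 = A2 + 9 semitones = F#3.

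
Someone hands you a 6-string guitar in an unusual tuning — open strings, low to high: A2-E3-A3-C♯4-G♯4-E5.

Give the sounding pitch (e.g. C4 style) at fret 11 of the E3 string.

The open E3 string plus 11 semitones: E–F–F#–G–…–C#–D–D#.
The walk passes from B into C once, so the octave number goes from 3 to 4.
(Equivalently spelled E♭4.)

D♯4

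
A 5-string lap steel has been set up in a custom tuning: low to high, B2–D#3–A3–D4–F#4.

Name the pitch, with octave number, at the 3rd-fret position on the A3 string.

The open A3 string plus 3 semitones: A–A#–B–C.
The walk passes from B into C once, so the octave number goes from 3 to 4.

C4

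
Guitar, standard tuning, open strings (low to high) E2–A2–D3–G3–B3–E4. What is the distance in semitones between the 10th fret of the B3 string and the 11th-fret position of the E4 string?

B3 at fret 10 → A4 (MIDI 69); E4 at fret 11 → D♯5 (MIDI 75).
69 − 75 = -6, so the two pitches are 6 semitones apart, with D♯5 the higher.

6 semitones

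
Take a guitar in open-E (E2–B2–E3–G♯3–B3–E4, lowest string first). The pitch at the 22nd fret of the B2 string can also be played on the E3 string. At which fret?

Fret 22 on B2 is MIDI 47 + 22 = 69 (A4). On the E3 string (open MIDI 52), that pitch is 69 − 52 = fret 17.

17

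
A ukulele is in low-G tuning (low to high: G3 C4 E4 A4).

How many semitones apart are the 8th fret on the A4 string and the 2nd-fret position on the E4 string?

A4 at fret 8 → F5 (MIDI 77); E4 at fret 2 → F#4 (MIDI 66).
77 − 66 = 11, so the two pitches are 11 semitones apart, with F5 the higher.

11 semitones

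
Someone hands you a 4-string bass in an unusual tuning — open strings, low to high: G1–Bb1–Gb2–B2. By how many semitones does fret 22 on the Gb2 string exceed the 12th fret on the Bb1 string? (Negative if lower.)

Gb2 at fret 22 → E4 (MIDI 64); Bb1 at fret 12 → Bb2 (MIDI 46).
64 − 46 = 18, so the two pitches are 18 semitones apart.

18 semitones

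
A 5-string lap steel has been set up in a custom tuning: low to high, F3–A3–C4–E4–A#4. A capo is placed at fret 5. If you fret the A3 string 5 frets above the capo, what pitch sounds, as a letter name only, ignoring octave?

G

The capo raises the open A3 by 5 semitones to D4; fretting 5 more gives A3 + 5 + 5 = A3 + 10 semitones, landing on G.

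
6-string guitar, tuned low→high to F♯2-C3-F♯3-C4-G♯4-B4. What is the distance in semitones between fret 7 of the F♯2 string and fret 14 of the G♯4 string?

F♯2 at fret 7 → C♯3 (MIDI 49); G♯4 at fret 14 → A♯5 (MIDI 82).
49 − 82 = -33, so the two pitches are 33 semitones apart, with A♯5 the higher.

33 semitones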